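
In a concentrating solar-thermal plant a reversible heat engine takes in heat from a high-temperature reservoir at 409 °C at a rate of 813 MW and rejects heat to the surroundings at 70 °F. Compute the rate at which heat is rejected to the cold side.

T_H = 409 °C → 409 + 273.15 = 682.15 K.
T_C = 70 °F → (70 − 32) × 5/9 = 21.11 °C = 294.26 K.
The Carnot efficiency is η = 1 − T_C/T_H = 1 − 294.26/682.15 = 0.5686.
For a reversible cycle Q_C/Q_H = T_C/T_H, so Q_C = 813 × 294.26/682.15 = 350.7 MW.

Q̇_C ≈ 350.7 MW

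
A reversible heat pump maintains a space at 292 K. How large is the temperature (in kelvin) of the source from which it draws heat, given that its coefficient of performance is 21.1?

COP_HP = T_H/(T_H − T_C) ⇒ T_C = T_H·(COP_HP − 1)/COP_HP = 292.00 × (21.1 − 1)/21.1 = 278 K.

T_C ≈ 278 K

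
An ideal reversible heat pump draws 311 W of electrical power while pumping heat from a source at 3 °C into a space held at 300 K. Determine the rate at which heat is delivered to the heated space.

T_C = 3 °C → 3 + 273.15 = 276.15 K.
Reversible heating COP: COP_HP = T_H/(T_H − T_C) = 300.00/23.85 = 12.5786.
Q_H = COP_HP · W = 12.5786 × 311 = 3910 W.

Q̇_H ≈ 3910 W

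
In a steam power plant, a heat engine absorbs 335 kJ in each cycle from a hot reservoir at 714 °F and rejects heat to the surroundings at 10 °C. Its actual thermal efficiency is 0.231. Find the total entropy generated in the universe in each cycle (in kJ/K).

ΔS_univ ≈ 0.396 kJ/K

T_H = 714 °F → (714 − 32) × 5/9 = 378.89 °C = 652.04 K.
T_C = 10 °C → 10 + 273.15 = 283.15 K.
W = η·Q_H = 0.231 × 335 = 77.39 kJ, so Q_C = Q_H − W = 257.6 kJ.
Entropy balance on the reservoirs: −Q_H/T_H = -0.5138 kJ/K, +Q_C/T_C = 0.9098 kJ/K.
ΔS_univ = −Q_H/T_H + Q_C/T_C = 0.396 kJ/K (> 0, since η = 0.231 < η_Carnot = 0.566).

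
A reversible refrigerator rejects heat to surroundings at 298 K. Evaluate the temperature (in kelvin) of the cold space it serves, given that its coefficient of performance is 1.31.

COP_R = T_C/(T_H − T_C) ⇒ T_C = T_H·COP_R/(1 + COP_R) = 298.00 × 1.31/(1 + 1.31) = 169 K.

T_C ≈ 169 K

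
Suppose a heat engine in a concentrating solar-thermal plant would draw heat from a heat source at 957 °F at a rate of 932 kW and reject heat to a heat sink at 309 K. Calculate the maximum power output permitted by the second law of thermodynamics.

Ẇ_max ≈ 566 kW

T_H = 957 °F → (957 − 32) × 5/9 = 513.89 °C = 787.04 K.
The upper bound on efficiency is η_max = 1 − T_C/T_H = 1 − 309.00/787.04 = 0.6074.
W_max = η_max · Q_H = 0.6074 × 932 = 566 kW.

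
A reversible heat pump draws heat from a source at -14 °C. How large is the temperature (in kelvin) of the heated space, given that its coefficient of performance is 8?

T_C = -14 °C → -14 + 273.15 = 259.15 K.
COP_HP = T_H/(T_H − T_C) ⇒ T_H = T_C·COP_HP/(COP_HP − 1) = 259.15 × 8/(8 − 1) = 296 K.

T_H ≈ 296 K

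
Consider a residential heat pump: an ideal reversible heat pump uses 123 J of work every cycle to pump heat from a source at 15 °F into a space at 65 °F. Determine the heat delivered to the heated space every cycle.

T_H = 65 °F → (65 − 32) × 5/9 = 18.33 °C = 291.48 K.
T_C = 15 °F → (15 − 32) × 5/9 = -9.44 °C = 263.71 K.
COP_HP = T_H/(T_H − T_C) = 291.48/27.78 = 10.4934.
Q_H = COP_HP · W = 10.4934 × 123 = 1291 J.

Q_H ≈ 1291 J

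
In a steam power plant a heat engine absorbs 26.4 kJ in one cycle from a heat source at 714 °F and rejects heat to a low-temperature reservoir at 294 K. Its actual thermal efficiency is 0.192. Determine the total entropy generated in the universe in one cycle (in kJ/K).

ΔS_univ ≈ 0.03207 kJ/K

T_H = 714 °F → (714 − 32) × 5/9 = 378.89 °C = 652.04 K.
W = η·Q_H = 0.192 × 26.4 = 5.069 kJ, so Q_C = Q_H − W = 21.33 kJ.
The hot reservoir loses entropy Q_H/T_H = 26.4/652.04 = 0.04049 kJ/K; the cold reservoir gains Q_C/T_C = 21.33/294.00 = 0.07256 kJ/K.
ΔS_univ = −Q_H/T_H + Q_C/T_C = 0.03207 kJ/K (> 0, since η = 0.192 < η_Carnot = 0.549).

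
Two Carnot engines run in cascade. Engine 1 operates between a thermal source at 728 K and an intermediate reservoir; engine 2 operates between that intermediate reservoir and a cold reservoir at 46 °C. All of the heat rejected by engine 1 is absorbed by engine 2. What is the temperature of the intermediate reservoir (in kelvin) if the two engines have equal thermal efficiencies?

T_C = 46 °C → 46 + 273.15 = 319.15 K.
Equal efficiencies require 1 − T_m/T_H = 1 − T_C/T_m, i.e. T_m/T_H = T_C/T_m, so T_m = √(T_H·T_C) = √(728.00 × 319.15) = 482 K.

T_m ≈ 482 K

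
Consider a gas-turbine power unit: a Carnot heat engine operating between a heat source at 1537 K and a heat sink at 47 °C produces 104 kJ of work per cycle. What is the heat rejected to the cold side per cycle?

Q_C ≈ 27.36 kJ

T_C = 47 °C → 47 + 273.15 = 320.15 K.
Since the cycle is reversible, η = 1 − T_C/T_H = 1 − 320.15/1537.00 = 0.7917.
Since Q_C/Q_H = T_C/T_H and Q_H = W/η, Q_C = W·T_C/(T_H − T_C) = 104 × 320.15/1216.85 = 27.36 kJ.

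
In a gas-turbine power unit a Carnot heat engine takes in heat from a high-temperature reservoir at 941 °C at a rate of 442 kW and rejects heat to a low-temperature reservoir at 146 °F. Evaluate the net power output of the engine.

Ẇ ≈ 320 kW

T_H = 941 °C → 941 + 273.15 = 1214.15 K.
T_C = 146 °F → (146 − 32) × 5/9 = 63.33 °C = 336.48 K.
Since the cycle is reversible, η = 1 − T_C/T_H = 1 − 336.48/1214.15 = 0.7229.
W = η·Q_H = 0.7229 × 442 = 320 kW.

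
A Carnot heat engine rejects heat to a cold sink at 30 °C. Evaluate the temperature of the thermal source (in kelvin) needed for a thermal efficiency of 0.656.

T_C = 30 °C → 30 + 273.15 = 303.15 K.
From η = 1 − T_C/T_H, solving for T_H gives T_H = T_C/(1 − η) = 303.15/(1 − 0.656) = 881 K.

T_H ≈ 881 K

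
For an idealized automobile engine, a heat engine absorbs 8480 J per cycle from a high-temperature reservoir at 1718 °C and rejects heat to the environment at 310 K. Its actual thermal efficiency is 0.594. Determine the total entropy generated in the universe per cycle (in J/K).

ΔS_univ ≈ 6.85 J/K

T_H = 1718 °C → 1718 + 273.15 = 1991.15 K.
W = η·Q_H = 0.594 × 8480 = 5037 J, so Q_C = Q_H − W = 3443 J.
Entropy balance on the reservoirs: −Q_H/T_H = -4.259 J/K, +Q_C/T_C = 11.11 J/K.
ΔS_univ = −Q_H/T_H + Q_C/T_C = 6.85 J/K (> 0, since η = 0.594 < η_Carnot = 0.844).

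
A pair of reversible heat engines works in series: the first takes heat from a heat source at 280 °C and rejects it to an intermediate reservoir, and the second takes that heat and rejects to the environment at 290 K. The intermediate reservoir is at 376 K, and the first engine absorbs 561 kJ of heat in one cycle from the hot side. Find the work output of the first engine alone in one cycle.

W₁ ≈ 180 kJ

T_H = 280 °C → 280 + 273.15 = 553.15 K.
First-stage efficiency η₁ = 1 − T_m/T_H = 1 − 376.00/553.15 = 0.3203.
W₁ = η₁·Q_H = 0.3203 × 561 = 180 kJ.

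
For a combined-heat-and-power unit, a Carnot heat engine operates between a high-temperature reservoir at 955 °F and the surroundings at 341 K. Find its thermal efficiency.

η ≈ 0.5661

T_H = 955 °F → (955 − 32) × 5/9 = 512.78 °C = 785.93 K.
Since the cycle is reversible, η = 1 − T_C/T_H = 1 − 341.00/785.93 = 0.5661.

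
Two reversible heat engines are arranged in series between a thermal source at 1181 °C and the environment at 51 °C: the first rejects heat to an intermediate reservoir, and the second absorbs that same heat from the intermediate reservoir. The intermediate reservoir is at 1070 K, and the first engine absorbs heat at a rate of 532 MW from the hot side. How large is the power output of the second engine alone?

T_H = 1181 °C → 1181 + 273.15 = 1454.15 K.
T_C = 51 °C → 51 + 273.15 = 324.15 K.
Heat entering the second stage: Q_m = Q_H·(T_m/T_H) = 532 × 1070.00/1454.15 = 391 MW.
Second-stage efficiency η₂ = 1 − T_C/T_m = 1 − 324.15/1070.00 = 0.6971, so W₂ = η₂·Q_m = 273 MW.

Ẇ₂ ≈ 273 MW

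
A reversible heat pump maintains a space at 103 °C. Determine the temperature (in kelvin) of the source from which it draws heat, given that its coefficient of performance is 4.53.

T_C ≈ 293.1 K

T_H = 103 °C → 103 + 273.15 = 376.15 K.
COP_HP = T_H/(T_H − T_C) ⇒ T_C = T_H·(COP_HP − 1)/COP_HP = 376.15 × (4.53 − 1)/4.53 = 293.1 K.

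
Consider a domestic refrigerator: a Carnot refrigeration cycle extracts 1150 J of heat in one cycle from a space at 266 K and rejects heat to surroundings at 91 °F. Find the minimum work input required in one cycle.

T_H = 91 °F → (91 − 32) × 5/9 = 32.78 °C = 305.93 K.
Carnot COP: COP_R = T_C/(T_H − T_C) = 266.00/39.93 = 6.6620.
W = Q_C/COP_R = 1150/6.6620 = 172.6 J.

W_in ≈ 172.6 J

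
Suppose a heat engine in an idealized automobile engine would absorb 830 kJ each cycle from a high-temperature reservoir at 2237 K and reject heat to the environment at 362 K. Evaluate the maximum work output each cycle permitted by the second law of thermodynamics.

W_max ≈ 696 kJ

The second-law ceiling is the Carnot efficiency, η_max = 1 − T_C/T_H = 1 − 362.00/2237.00 = 0.8382.
W_max = η_max · Q_H = 0.8382 × 830 = 696 kJ.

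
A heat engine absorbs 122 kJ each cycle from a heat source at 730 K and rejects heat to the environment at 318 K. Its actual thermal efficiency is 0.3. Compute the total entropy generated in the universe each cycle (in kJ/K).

W = η·Q_H = 0.3 × 122 = 36.60 kJ, so Q_C = Q_H − W = 85.40 kJ.
The hot reservoir loses entropy Q_H/T_H = 122/730.00 = 0.1671 kJ/K; the cold reservoir gains Q_C/T_C = 85.40/318.00 = 0.2686 kJ/K.
ΔS_univ = −Q_H/T_H + Q_C/T_C = 0.101 kJ/K (> 0, since η = 0.3 < η_Carnot = 0.564).

ΔS_univ ≈ 0.101 kJ/K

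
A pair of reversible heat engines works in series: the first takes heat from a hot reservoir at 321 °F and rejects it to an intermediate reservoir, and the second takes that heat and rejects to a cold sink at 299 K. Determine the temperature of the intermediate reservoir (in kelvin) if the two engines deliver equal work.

T_m ≈ 366 K

T_H = 321 °F → (321 − 32) × 5/9 = 160.56 °C = 433.71 K.
For reversible stages Q_m = Q_H·(T_m/T_H). Setting W₁ = Q_H(1 − T_m/T_H) equal to W₂ = Q_m(1 − T_C/T_m) = Q_H·(T_m − T_C)/T_H gives T_H − T_m = T_m − T_C, so T_m = (T_H + T_C)/2 = (433.71 + 299.00)/2 = 366 K.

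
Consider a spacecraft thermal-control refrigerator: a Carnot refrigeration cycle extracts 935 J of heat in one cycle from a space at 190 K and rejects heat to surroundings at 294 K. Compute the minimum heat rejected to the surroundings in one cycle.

Q_H ≈ 1450 J

For a reversible cycle Q_H/Q_C = T_H/T_C, so Q_H = Q_C·T_H/T_C = 935 × 294.00/190.00 = 1450 J.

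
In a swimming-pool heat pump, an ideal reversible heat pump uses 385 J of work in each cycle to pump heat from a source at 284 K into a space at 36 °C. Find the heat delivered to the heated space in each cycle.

Q_H ≈ 4730 J

T_H = 36 °C → 36 + 273.15 = 309.15 K.
COP_HP = T_H/(T_H − T_C) = 309.15/25.15 = 12.2922.
Q_H = COP_HP · W = 12.2922 × 385 = 4730 J.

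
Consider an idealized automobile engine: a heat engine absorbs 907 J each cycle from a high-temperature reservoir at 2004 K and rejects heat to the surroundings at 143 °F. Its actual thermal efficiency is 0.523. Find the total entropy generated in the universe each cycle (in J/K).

ΔS_univ ≈ 0.840 J/K

T_C = 143 °F → (143 − 32) × 5/9 = 61.67 °C = 334.82 K.
W = η·Q_H = 0.523 × 907 = 474.4 J, so Q_C = Q_H − W = 432.6 J.
The hot reservoir loses entropy Q_H/T_H = 907/2004.00 = 0.4526 J/K; the cold reservoir gains Q_C/T_C = 432.6/334.82 = 1.292 J/K.
ΔS_univ = −Q_H/T_H + Q_C/T_C = 0.840 J/K (> 0, since η = 0.523 < η_Carnot = 0.833).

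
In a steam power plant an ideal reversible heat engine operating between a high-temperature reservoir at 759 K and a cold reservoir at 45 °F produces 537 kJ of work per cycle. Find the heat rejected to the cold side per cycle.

T_C = 45 °F → (45 − 32) × 5/9 = 7.22 °C = 280.37 K.
η_rev = 1 − T_C/T_H = 1 − 280.37/759.00 = 0.6306.
Since Q_C/Q_H = T_C/T_H and Q_H = W/η, Q_C = W·T_C/(T_H − T_C) = 537 × 280.37/478.63 = 315 kJ.

Q_C ≈ 315 kJ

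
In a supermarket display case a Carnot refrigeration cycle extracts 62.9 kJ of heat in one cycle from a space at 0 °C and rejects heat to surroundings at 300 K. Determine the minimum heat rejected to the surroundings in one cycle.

Q_H ≈ 69.1 kJ

T_C = 0 °C → 0 + 273.15 = 273.15 K.
For a reversible cycle Q_H/Q_C = T_H/T_C, so Q_H = Q_C·T_H/T_C = 62.9 × 300.00/273.15 = 69.1 kJ.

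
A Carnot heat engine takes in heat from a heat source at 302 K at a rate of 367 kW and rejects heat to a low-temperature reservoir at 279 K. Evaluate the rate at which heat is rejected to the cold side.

The Carnot efficiency is η = 1 − T_C/T_H = 1 − 279.00/302.00 = 0.0762.
For a reversible cycle Q_C/Q_H = T_C/T_H, so Q_C = 367 × 279.00/302.00 = 339.0 kW.

Q̇_C ≈ 339.0 kW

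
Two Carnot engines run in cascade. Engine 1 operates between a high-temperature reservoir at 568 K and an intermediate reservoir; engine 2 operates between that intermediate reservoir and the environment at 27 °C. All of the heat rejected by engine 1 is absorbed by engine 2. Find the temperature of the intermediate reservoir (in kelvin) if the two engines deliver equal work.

T_m ≈ 434.1 K

T_C = 27 °C → 27 + 273.15 = 300.15 K.
For reversible stages Q_m = Q_H·(T_m/T_H). Setting W₁ = Q_H(1 − T_m/T_H) equal to W₂ = Q_m(1 − T_C/T_m) = Q_H·(T_m − T_C)/T_H gives T_H − T_m = T_m − T_C, so T_m = (T_H + T_C)/2 = (568.00 + 300.15)/2 = 434.1 K.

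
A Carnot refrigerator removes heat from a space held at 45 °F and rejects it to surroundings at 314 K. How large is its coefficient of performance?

COP_R ≈ 8.34

T_C = 45 °F → (45 − 32) × 5/9 = 7.22 °C = 280.37 K.
Carnot COP: COP_R = T_C/(T_H − T_C) = 280.37/(314.00 − 280.37) = 8.34.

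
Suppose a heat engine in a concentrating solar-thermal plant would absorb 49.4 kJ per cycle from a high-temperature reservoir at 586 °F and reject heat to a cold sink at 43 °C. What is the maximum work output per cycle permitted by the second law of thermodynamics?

W_max ≈ 22.5 kJ

T_H = 586 °F → (586 − 32) × 5/9 = 307.78 °C = 580.93 K.
T_C = 43 °C → 43 + 273.15 = 316.15 K.
The upper bound on efficiency is η_max = 1 − T_C/T_H = 1 − 316.15/580.93 = 0.4558.
W_max = η_max · Q_H = 0.4558 × 49.4 = 22.5 kJ.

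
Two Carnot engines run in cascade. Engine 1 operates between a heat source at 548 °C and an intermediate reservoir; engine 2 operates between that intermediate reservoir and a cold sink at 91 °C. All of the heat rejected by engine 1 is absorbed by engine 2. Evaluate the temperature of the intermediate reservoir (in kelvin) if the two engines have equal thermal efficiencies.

T_m ≈ 547 K

T_H = 548 °C → 548 + 273.15 = 821.15 K.
T_C = 91 °C → 91 + 273.15 = 364.15 K.
Equal efficiencies require 1 − T_m/T_H = 1 − T_C/T_m, i.e. T_m/T_H = T_C/T_m, so T_m = √(T_H·T_C) = √(821.15 × 364.15) = 547 K.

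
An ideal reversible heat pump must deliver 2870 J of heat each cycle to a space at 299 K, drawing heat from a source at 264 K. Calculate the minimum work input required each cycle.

The Carnot heat-pump COP is COP_HP = T_H/(T_H − T_C) = 299.00/35.00 = 8.5429.
W = Q_H/COP_HP = 2870/8.5429 = 336 J.

W_in ≈ 336 J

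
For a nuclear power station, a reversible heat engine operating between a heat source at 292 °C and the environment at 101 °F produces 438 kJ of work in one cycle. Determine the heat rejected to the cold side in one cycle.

Q_C ≈ 538 kJ

T_H = 292 °C → 292 + 273.15 = 565.15 K.
T_C = 101 °F → (101 − 32) × 5/9 = 38.33 °C = 311.48 K.
The Carnot efficiency is η = 1 − T_C/T_H = 1 − 311.48/565.15 = 0.4488.
Since Q_C/Q_H = T_C/T_H and Q_H = W/η, Q_C = W·T_C/(T_H − T_C) = 438 × 311.48/253.67 = 538 kJ.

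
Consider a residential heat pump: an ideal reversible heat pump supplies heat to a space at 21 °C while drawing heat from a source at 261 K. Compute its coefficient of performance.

COP_HP ≈ 8.87

T_H = 21 °C → 21 + 273.15 = 294.15 K.
The Carnot heat-pump COP is COP_HP = T_H/(T_H − T_C) = 294.15/(294.15 − 261.00) = 8.87.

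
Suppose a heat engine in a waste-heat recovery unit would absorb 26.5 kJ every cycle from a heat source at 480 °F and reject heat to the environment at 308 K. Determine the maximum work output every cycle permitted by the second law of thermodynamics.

T_H = 480 °F → (480 − 32) × 5/9 = 248.89 °C = 522.04 K.
The upper bound on efficiency is η_max = 1 − T_C/T_H = 1 − 308.00/522.04 = 0.4100.
W_max = η_max · Q_H = 0.4100 × 26.5 = 10.9 kJ.

W_max ≈ 10.9 kJ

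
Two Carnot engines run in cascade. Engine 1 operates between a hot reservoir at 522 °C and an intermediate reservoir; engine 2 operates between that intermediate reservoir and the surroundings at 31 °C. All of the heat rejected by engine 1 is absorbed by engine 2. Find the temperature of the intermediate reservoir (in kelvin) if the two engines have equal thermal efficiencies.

T_H = 522 °C → 522 + 273.15 = 795.15 K.
T_C = 31 °C → 31 + 273.15 = 304.15 K.
Equal efficiencies require 1 − T_m/T_H = 1 − T_C/T_m, i.e. T_m/T_H = T_C/T_m, so T_m = √(T_H·T_C) = √(795.15 × 304.15) = 491.8 K.

T_m ≈ 491.8 K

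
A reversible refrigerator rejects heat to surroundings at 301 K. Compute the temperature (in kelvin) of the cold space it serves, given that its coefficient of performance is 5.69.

COP_R = T_C/(T_H − T_C) ⇒ T_C = T_H·COP_R/(1 + COP_R) = 301.00 × 5.69/(1 + 5.69) = 256 K.

T_C ≈ 256 K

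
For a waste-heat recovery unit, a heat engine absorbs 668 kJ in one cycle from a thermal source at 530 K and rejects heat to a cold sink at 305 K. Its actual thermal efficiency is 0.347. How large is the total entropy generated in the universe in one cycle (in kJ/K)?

W = η·Q_H = 0.347 × 668 = 231.8 kJ, so Q_C = Q_H − W = 436.2 kJ.
Entropy balance on the reservoirs: −Q_H/T_H = -1.260 kJ/K, +Q_C/T_C = 1.430 kJ/K.
ΔS_univ = −Q_H/T_H + Q_C/T_C = 0.170 kJ/K (> 0, since η = 0.347 < η_Carnot = 0.425).

ΔS_univ ≈ 0.170 kJ/K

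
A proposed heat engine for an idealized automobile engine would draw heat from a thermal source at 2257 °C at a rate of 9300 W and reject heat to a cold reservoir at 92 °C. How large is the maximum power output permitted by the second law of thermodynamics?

Ẇ_max ≈ 7958 W

T_H = 2257 °C → 2257 + 273.15 = 2530.15 K.
T_C = 92 °C → 92 + 273.15 = 365.15 K.
No engine can exceed the Carnot limit: η_max = 1 − T_C/T_H = 1 − 365.15/2530.15 = 0.8557.
W_max = η_max · Q_H = 0.8557 × 9300 = 7958 W.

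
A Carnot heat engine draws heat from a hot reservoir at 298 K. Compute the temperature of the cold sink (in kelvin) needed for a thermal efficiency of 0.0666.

From η = 1 − T_C/T_H, T_C = T_H·(1 − η) = 298.00 × (1 − 0.0666) = 278 K.

T_C ≈ 278 K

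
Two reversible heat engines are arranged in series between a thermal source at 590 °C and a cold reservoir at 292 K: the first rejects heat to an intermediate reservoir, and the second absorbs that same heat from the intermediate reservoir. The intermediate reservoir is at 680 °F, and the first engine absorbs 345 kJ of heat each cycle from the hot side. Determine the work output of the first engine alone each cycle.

T_H = 590 °C → 590 + 273.15 = 863.15 K.
T_m = 680 °F → (680 − 32) × 5/9 = 360.00 °C = 633.15 K.
First-stage efficiency η₁ = 1 − T_m/T_H = 1 − 633.15/863.15 = 0.2665.
W₁ = η₁·Q_H = 0.2665 × 345 = 91.9 kJ.

W₁ ≈ 91.9 kJ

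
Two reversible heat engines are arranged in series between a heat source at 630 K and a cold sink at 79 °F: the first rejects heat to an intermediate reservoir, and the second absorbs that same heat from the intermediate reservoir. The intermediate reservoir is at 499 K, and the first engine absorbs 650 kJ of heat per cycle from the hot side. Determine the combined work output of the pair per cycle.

T_C = 79 °F → (79 − 32) × 5/9 = 26.11 °C = 299.26 K.
Two reversible stages in series are equivalent to a single Carnot engine between T_H and T_C, so η_total = 1 − T_C/T_H = 1 − 299.26/630.00 = 0.5250.
W_total = η_total · Q_H = 0.5250 × 650 = 341 kJ.

W_total ≈ 341 kJ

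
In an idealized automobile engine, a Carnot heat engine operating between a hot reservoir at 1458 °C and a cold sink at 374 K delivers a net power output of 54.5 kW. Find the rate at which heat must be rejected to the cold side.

Q̇_C ≈ 15.0 kW

T_H = 1458 °C → 1458 + 273.15 = 1731.15 K.
Since the cycle is reversible, η = 1 − T_C/T_H = 1 − 374.00/1731.15 = 0.7840.
Since Q_C/Q_H = T_C/T_H and Q_H = W/η, Q_C = W·T_C/(T_H − T_C) = 54.5 × 374.00/1357.15 = 15.0 kW.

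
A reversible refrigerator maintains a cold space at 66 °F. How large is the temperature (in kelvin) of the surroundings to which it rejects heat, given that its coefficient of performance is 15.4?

T_C = 66 °F → (66 − 32) × 5/9 = 18.89 °C = 292.04 K.
COP_R = T_C/(T_H − T_C) ⇒ T_H = T_C·(1 + 1/COP_R) = 292.04 × (1 + 1/15.4) = 311 K.

T_H ≈ 311 K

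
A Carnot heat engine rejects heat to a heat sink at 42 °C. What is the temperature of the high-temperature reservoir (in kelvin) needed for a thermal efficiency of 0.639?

T_H ≈ 873 K

T_C = 42 °C → 42 + 273.15 = 315.15 K.
From η = 1 − T_C/T_H, solving for T_H gives T_H = T_C/(1 − η) = 315.15/(1 − 0.639) = 873 K.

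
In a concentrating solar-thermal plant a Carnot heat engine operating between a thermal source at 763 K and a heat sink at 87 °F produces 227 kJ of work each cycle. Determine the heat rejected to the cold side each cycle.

Q_C ≈ 150.1 kJ

T_C = 87 °F → (87 − 32) × 5/9 = 30.56 °C = 303.71 K.
The Carnot efficiency is η = 1 − T_C/T_H = 1 − 303.71/763.00 = 0.6020.
Since Q_C/Q_H = T_C/T_H and Q_H = W/η, Q_C = W·T_C/(T_H − T_C) = 227 × 303.71/459.29 = 150.1 kJ.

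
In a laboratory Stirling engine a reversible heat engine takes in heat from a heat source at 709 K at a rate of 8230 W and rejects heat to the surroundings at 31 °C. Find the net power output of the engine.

T_C = 31 °C → 31 + 273.15 = 304.15 K.
The Carnot efficiency is η = 1 − T_C/T_H = 1 − 304.15/709.00 = 0.5710.
W = η·Q_H = 0.5710 × 8230 = 4700 W.

Ẇ ≈ 4700 W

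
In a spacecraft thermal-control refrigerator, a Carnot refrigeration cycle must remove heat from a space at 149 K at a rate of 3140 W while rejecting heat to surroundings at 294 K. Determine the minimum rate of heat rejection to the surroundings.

Q̇_H ≈ 6196 W

For a reversible cycle Q_H/Q_C = T_H/T_C, so Q_H = Q_C·T_H/T_C = 3140 × 294.00/149.00 = 6196 W.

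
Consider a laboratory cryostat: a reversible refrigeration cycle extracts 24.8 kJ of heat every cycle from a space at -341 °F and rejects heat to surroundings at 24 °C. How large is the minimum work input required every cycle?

T_H = 24 °C → 24 + 273.15 = 297.15 K.
T_C = -341 °F → (-341 − 32) × 5/9 = -207.22 °C = 65.93 K.
COP_R = T_C/(T_H − T_C) = 65.93/231.22 = 0.2851.
W = Q_C/COP_R = 24.8/0.2851 = 86.98 kJ.

W_in ≈ 86.98 kJ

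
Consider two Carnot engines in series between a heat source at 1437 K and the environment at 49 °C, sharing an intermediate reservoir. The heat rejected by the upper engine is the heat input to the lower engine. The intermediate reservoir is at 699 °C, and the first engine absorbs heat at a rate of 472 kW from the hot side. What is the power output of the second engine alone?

T_C = 49 °C → 49 + 273.15 = 322.15 K.
T_m = 699 °C → 699 + 273.15 = 972.15 K.
Heat entering the second stage: Q_m = Q_H·(T_m/T_H) = 472 × 972.15/1437.00 = 319 kW.
Second-stage efficiency η₂ = 1 − T_C/T_m = 1 − 322.15/972.15 = 0.6686, so W₂ = η₂·Q_m = 214 kW.

Ẇ₂ ≈ 214 kW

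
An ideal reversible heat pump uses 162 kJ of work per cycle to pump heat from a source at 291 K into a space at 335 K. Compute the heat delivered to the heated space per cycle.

Q_H ≈ 1230 kJ

COP_HP = T_H/(T_H − T_C) = 335.00/44.00 = 7.6136.
Q_H = COP_HP · W = 7.6136 × 162 = 1230 kJ.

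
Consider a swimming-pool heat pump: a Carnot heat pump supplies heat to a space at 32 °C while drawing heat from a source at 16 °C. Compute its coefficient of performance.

T_H = 32 °C → 32 + 273.15 = 305.15 K.
T_C = 16 °C → 16 + 273.15 = 289.15 K.
Reversible heating COP: COP_HP = T_H/(T_H − T_C) = 305.15/(305.15 − 289.15) = 19.1.

COP_HP ≈ 19.1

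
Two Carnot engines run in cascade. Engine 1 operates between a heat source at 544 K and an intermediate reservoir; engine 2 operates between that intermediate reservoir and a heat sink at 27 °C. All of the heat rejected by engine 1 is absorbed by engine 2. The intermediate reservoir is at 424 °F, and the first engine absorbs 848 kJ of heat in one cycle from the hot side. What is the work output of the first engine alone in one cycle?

W₁ ≈ 82.7 kJ

T_C = 27 °C → 27 + 273.15 = 300.15 K.
T_m = 424 °F → (424 − 32) × 5/9 = 217.78 °C = 490.93 K.
First-stage efficiency η₁ = 1 − T_m/T_H = 1 − 490.93/544.00 = 0.0976.
W₁ = η₁·Q_H = 0.0976 × 848 = 82.7 kJ.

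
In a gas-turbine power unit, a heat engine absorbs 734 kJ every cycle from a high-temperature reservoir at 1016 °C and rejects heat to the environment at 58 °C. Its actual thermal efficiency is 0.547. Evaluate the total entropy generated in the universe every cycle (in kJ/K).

ΔS_univ ≈ 0.435 kJ/K

T_H = 1016 °C → 1016 + 273.15 = 1289.15 K.
T_C = 58 °C → 58 + 273.15 = 331.15 K.
W = η·Q_H = 0.547 × 734 = 401.5 kJ, so Q_C = Q_H − W = 332.5 kJ.
The hot reservoir loses entropy Q_H/T_H = 734/1289.15 = 0.5694 kJ/K; the cold reservoir gains Q_C/T_C = 332.5/331.15 = 1.004 kJ/K.
ΔS_univ = −Q_H/T_H + Q_C/T_C = 0.435 kJ/K (> 0, since η = 0.547 < η_Carnot = 0.743).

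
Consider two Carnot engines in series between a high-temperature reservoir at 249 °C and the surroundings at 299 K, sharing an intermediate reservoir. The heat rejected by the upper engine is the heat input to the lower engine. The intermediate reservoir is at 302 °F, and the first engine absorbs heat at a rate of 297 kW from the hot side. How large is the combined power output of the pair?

T_H = 249 °C → 249 + 273.15 = 522.15 K.
Two reversible stages in series are equivalent to a single Carnot engine between T_H and T_C, so η_total = 1 − T_C/T_H = 1 − 299.00/522.15 = 0.4274.
W_total = η_total · Q_H = 0.4274 × 297 = 127 kW.

Ẇ_total ≈ 127 kW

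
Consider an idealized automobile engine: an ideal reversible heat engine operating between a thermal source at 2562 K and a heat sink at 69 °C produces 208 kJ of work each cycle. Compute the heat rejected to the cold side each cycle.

Q_C ≈ 32.06 kJ

T_C = 69 °C → 69 + 273.15 = 342.15 K.
The Carnot efficiency is η = 1 − T_C/T_H = 1 − 342.15/2562.00 = 0.8665.
Since Q_C/Q_H = T_C/T_H and Q_H = W/η, Q_C = W·T_C/(T_H − T_C) = 208 × 342.15/2219.85 = 32.06 kJ.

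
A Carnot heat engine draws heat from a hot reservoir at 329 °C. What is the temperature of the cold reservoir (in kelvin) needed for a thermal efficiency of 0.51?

T_H = 329 °C → 329 + 273.15 = 602.15 K.
From η = 1 − T_C/T_H, T_C = T_H·(1 − η) = 602.15 × (1 − 0.51) = 295 K.

T_C ≈ 295 K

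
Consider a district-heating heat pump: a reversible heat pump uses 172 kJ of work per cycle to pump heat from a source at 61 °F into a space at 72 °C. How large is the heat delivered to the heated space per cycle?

T_H = 72 °C → 72 + 273.15 = 345.15 K.
T_C = 61 °F → (61 − 32) × 5/9 = 16.11 °C = 289.26 K.
The Carnot heat-pump COP is COP_HP = T_H/(T_H − T_C) = 345.15/55.89 = 6.1756.
Q_H = COP_HP · W = 6.1756 × 172 = 1060 kJ.

Q_H ≈ 1060 kJ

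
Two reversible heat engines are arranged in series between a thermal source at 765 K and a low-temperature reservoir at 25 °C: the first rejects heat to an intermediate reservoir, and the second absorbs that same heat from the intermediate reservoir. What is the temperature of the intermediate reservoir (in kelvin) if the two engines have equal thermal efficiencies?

T_m ≈ 478 K

T_C = 25 °C → 25 + 273.15 = 298.15 K.
Equal efficiencies require 1 − T_m/T_H = 1 − T_C/T_m, i.e. T_m/T_H = T_C/T_m, so T_m = √(T_H·T_C) = √(765.00 × 298.15) = 478 K.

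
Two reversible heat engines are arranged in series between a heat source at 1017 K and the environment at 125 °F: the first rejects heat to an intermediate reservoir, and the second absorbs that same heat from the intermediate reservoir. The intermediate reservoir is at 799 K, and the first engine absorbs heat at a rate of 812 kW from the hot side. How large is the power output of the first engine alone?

Ẇ₁ ≈ 174 kW

T_C = 125 °F → (125 − 32) × 5/9 = 51.67 °C = 324.82 K.
First-stage efficiency η₁ = 1 − T_m/T_H = 1 − 799.00/1017.00 = 0.2144.
W₁ = η₁·Q_H = 0.2144 × 812 = 174 kW.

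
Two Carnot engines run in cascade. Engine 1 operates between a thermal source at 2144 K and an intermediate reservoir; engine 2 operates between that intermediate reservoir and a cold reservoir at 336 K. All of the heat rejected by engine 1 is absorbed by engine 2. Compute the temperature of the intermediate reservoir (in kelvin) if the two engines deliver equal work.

T_m ≈ 1240 K

For reversible stages Q_m = Q_H·(T_m/T_H). Setting W₁ = Q_H(1 − T_m/T_H) equal to W₂ = Q_m(1 − T_C/T_m) = Q_H·(T_m − T_C)/T_H gives T_H − T_m = T_m − T_C, so T_m = (T_H + T_C)/2 = (2144.00 + 336.00)/2 = 1240 K.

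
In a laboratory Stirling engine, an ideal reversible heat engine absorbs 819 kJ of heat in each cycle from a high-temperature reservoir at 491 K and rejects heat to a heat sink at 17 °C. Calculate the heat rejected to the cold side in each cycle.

Q_C ≈ 484.0 kJ

T_C = 17 °C → 17 + 273.15 = 290.15 K.
Since the cycle is reversible, η = 1 − T_C/T_H = 1 − 290.15/491.00 = 0.4091.
For a reversible cycle Q_C/Q_H = T_C/T_H, so Q_C = 819 × 290.15/491.00 = 484.0 kJ.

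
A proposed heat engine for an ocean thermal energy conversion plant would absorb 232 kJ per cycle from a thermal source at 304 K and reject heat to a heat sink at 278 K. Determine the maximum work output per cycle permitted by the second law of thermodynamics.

W_max ≈ 19.8 kJ

No engine can exceed the Carnot limit: η_max = 1 − T_C/T_H = 1 − 278.00/304.00 = 0.0855.
W_max = η_max · Q_H = 0.0855 × 232 = 19.8 kJ.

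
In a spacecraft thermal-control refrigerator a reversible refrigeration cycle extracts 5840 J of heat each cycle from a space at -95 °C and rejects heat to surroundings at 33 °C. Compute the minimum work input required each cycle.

T_H = 33 °C → 33 + 273.15 = 306.15 K.
T_C = -95 °C → -95 + 273.15 = 178.15 K.
For a reversible refrigerator, COP_R = T_C/(T_H − T_C) = 178.15/128.00 = 1.3918.
W = Q_C/COP_R = 5840/1.3918 = 4196 J.

W_in ≈ 4196 J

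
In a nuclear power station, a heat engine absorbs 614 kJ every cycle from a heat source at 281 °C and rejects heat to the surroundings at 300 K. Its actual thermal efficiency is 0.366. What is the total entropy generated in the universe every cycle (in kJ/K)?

T_H = 281 °C → 281 + 273.15 = 554.15 K.
W = η·Q_H = 0.366 × 614 = 224.7 kJ, so Q_C = Q_H − W = 389.3 kJ.
Reservoir entropy changes: ΔS_H = −Q_H/T_H = −614/554.15 = -1.108 kJ/K and ΔS_C = +Q_C/T_C = 389.3/300.00 = 1.298 kJ/K.
ΔS_univ = −Q_H/T_H + Q_C/T_C = 0.1896 kJ/K (> 0, since η = 0.366 < η_Carnot = 0.459).

ΔS_univ ≈ 0.1896 kJ/K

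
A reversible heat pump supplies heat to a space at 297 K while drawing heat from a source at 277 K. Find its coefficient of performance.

COP_HP ≈ 14.85

The Carnot heat-pump COP is COP_HP = T_H/(T_H − T_C) = 297.00/(297.00 − 277.00) = 14.85.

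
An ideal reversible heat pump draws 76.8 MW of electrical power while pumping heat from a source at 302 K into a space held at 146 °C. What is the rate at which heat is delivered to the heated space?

T_H = 146 °C → 146 + 273.15 = 419.15 K.
For a reversible heat pump, COP_HP = T_H/(T_H − T_C) = 419.15/117.15 = 3.5779.
Q_H = COP_HP · W = 3.5779 × 76.8 = 275 MW.

Q̇_H ≈ 275 MW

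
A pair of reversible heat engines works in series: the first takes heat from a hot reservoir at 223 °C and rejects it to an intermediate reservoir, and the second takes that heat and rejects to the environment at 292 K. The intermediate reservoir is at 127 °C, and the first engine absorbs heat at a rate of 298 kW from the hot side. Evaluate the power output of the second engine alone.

Ẇ₂ ≈ 65.0 kW

T_H = 223 °C → 223 + 273.15 = 496.15 K.
T_m = 127 °C → 127 + 273.15 = 400.15 K.
Heat entering the second stage: Q_m = Q_H·(T_m/T_H) = 298 × 400.15/496.15 = 240 kW.
Second-stage efficiency η₂ = 1 − T_C/T_m = 1 − 292.00/400.15 = 0.2703, so W₂ = η₂·Q_m = 65.0 kW.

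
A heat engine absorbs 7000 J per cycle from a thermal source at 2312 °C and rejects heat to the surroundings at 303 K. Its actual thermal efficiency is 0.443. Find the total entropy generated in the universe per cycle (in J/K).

ΔS_univ ≈ 10.16 J/K

T_H = 2312 °C → 2312 + 273.15 = 2585.15 K.
W = η·Q_H = 0.443 × 7000 = 3101 J, so Q_C = Q_H − W = 3899 J.
Reservoir entropy changes: ΔS_H = −Q_H/T_H = −7000/2585.15 = -2.708 J/K and ΔS_C = +Q_C/T_C = 3899/303.00 = 12.87 J/K.
ΔS_univ = −Q_H/T_H + Q_C/T_C = 10.16 J/K (> 0, since η = 0.443 < η_Carnot = 0.883).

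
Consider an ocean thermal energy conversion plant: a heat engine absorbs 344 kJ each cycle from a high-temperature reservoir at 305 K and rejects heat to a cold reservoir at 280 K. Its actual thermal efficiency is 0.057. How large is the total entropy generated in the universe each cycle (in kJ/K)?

ΔS_univ ≈ 0.0307 kJ/K

W = η·Q_H = 0.057 × 344 = 19.61 kJ, so Q_C = Q_H − W = 324.4 kJ.
The hot reservoir loses entropy Q_H/T_H = 344/305.00 = 1.128 kJ/K; the cold reservoir gains Q_C/T_C = 324.4/280.00 = 1.159 kJ/K.
ΔS_univ = −Q_H/T_H + Q_C/T_C = 0.0307 kJ/K (> 0, since η = 0.057 < η_Carnot = 0.082).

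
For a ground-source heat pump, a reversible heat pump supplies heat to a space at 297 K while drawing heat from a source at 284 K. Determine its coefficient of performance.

Reversible heating COP: COP_HP = T_H/(T_H − T_C) = 297.00/(297.00 − 284.00) = 22.85.

COP_HP ≈ 22.85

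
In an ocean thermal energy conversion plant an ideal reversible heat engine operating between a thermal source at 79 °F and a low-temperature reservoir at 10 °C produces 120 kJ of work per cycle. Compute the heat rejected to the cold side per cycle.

T_H = 79 °F → (79 − 32) × 5/9 = 26.11 °C = 299.26 K.
T_C = 10 °C → 10 + 273.15 = 283.15 K.
Carnot efficiency: η = 1 − T_C/T_H = 1 − 283.15/299.26 = 0.0538.
Since Q_C/Q_H = T_C/T_H and Q_H = W/η, Q_C = W·T_C/(T_H − T_C) = 120 × 283.15/16.11 = 2110 kJ.

Q_C ≈ 2110 kJ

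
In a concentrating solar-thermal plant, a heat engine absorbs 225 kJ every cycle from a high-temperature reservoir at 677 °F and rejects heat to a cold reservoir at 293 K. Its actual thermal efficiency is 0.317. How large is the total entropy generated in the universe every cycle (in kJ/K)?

ΔS_univ ≈ 0.1682 kJ/K

T_H = 677 °F → (677 − 32) × 5/9 = 358.33 °C = 631.48 K.
W = η·Q_H = 0.317 × 225 = 71.33 kJ, so Q_C = Q_H − W = 153.7 kJ.
The hot reservoir loses entropy Q_H/T_H = 225/631.48 = 0.3563 kJ/K; the cold reservoir gains Q_C/T_C = 153.7/293.00 = 0.5245 kJ/K.
ΔS_univ = −Q_H/T_H + Q_C/T_C = 0.1682 kJ/K (> 0, since η = 0.317 < η_Carnot = 0.536).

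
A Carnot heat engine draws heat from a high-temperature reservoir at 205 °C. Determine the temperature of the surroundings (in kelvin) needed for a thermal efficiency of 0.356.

T_H = 205 °C → 205 + 273.15 = 478.15 K.
From η = 1 − T_C/T_H, T_C = T_H·(1 − η) = 478.15 × (1 − 0.356) = 307.9 K.

T_C ≈ 307.9 K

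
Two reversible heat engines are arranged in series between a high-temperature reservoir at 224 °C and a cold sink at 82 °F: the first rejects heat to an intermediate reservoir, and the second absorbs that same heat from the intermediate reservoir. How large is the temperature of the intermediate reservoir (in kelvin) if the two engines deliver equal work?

T_m ≈ 399 K

T_H = 224 °C → 224 + 273.15 = 497.15 K.
T_C = 82 °F → (82 − 32) × 5/9 = 27.78 °C = 300.93 K.
For reversible stages Q_m = Q_H·(T_m/T_H). Setting W₁ = Q_H(1 − T_m/T_H) equal to W₂ = Q_m(1 − T_C/T_m) = Q_H·(T_m − T_C)/T_H gives T_H − T_m = T_m − T_C, so T_m = (T_H + T_C)/2 = (497.15 + 300.93)/2 = 399 K.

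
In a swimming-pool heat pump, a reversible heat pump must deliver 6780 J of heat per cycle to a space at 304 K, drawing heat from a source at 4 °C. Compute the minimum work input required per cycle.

T_C = 4 °C → 4 + 273.15 = 277.15 K.
For a reversible heat pump, COP_HP = T_H/(T_H − T_C) = 304.00/26.85 = 11.3222.
W = Q_H/COP_HP = 6780/11.3222 = 599 J.

W_in ≈ 599 J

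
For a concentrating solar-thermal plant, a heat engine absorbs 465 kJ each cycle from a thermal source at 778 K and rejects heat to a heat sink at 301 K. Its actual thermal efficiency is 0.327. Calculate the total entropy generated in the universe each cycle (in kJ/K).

W = η·Q_H = 0.327 × 465 = 152.1 kJ, so Q_C = Q_H − W = 312.9 kJ.
The hot reservoir loses entropy Q_H/T_H = 465/778.00 = 0.5977 kJ/K; the cold reservoir gains Q_C/T_C = 312.9/301.00 = 1.040 kJ/K.
ΔS_univ = −Q_H/T_H + Q_C/T_C = 0.442 kJ/K (> 0, since η = 0.327 < η_Carnot = 0.613).

ΔS_univ ≈ 0.442 kJ/K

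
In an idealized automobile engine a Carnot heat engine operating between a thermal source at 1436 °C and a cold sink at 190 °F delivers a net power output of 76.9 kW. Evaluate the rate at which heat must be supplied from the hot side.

T_H = 1436 °C → 1436 + 273.15 = 1709.15 K.
T_C = 190 °F → (190 − 32) × 5/9 = 87.78 °C = 360.93 K.
Carnot efficiency: η = 1 − T_C/T_H = 1 − 360.93/1709.15 = 0.7888.
Q_H = W/η = 76.9/0.7888 = 97.5 kW.

Q̇_H ≈ 97.5 kW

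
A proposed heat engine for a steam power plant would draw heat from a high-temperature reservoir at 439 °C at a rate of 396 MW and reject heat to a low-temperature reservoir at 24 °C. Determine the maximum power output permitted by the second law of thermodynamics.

T_H = 439 °C → 439 + 273.15 = 712.15 K.
T_C = 24 °C → 24 + 273.15 = 297.15 K.
By the Carnot theorem, η_max = 1 − T_C/T_H = 1 − 297.15/712.15 = 0.5827.
W_max = η_max · Q_H = 0.5827 × 396 = 231 MW.

Ẇ_max ≈ 231 MW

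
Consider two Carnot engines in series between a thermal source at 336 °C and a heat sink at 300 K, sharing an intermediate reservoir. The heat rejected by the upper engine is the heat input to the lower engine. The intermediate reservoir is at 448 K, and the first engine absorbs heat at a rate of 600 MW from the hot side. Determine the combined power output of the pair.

T_H = 336 °C → 336 + 273.15 = 609.15 K.
Two reversible stages in series are equivalent to a single Carnot engine between T_H and T_C, so η_total = 1 − T_C/T_H = 1 − 300.00/609.15 = 0.5075.
W_total = η_total · Q_H = 0.5075 × 600 = 304.5 MW.

Ẇ_total ≈ 304.5 MW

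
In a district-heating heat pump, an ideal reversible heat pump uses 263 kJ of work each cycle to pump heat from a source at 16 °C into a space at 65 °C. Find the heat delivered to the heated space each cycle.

T_H = 65 °C → 65 + 273.15 = 338.15 K.
T_C = 16 °C → 16 + 273.15 = 289.15 K.
Reversible heating COP: COP_HP = T_H/(T_H − T_C) = 338.15/49.00 = 6.9010.
Q_H = COP_HP · W = 6.9010 × 263 = 1810 kJ.

Q_H ≈ 1810 kJ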